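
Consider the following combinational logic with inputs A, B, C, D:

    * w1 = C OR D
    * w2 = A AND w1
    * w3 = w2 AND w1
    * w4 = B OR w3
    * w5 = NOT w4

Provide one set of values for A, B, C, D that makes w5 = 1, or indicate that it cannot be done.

A=1, B=0, C=0, D=0

w5 = NOT w4 must be 1, so w4 = 0.
w4 = B OR w3 must be 0, so both B = 0 and w3 = 0.
w3 = w2 AND w1 must be 0, so at least one of w2, w1 is 0.
Check with A=1, B=0, C=0, D=0:
w1 = C OR D = 0 OR 0 = 0
w2 = A AND w1 = 1 AND 0 = 0
w3 = w2 AND w1 = 0 AND 0 = 0
w4 = B OR w3 = 0 OR 0 = 0
w5 = NOT w4 = NOT 0 = 1
So w5 = 1 as required.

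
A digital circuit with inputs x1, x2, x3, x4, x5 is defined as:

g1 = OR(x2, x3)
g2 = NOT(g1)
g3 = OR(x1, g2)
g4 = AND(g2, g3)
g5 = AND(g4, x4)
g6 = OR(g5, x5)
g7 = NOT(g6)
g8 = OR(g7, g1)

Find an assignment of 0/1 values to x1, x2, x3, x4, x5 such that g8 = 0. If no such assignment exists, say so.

g8 = OR(g7, g1) must be 0, so both g7 = 0 and g1 = 0.
g7 = NOT(g6) must be 0, so g6 = 1.
g1 = OR(x2, x3) must be 0, so both x2 = 0 and x3 = 0.
Check with x1=1, x2=0, x3=0, x4=0, x5=1:
g1 = OR(x2, x3) = OR(0, 0) = 0
g2 = NOT(g1) = NOT 0 = 1
g3 = OR(x1, g2) = OR(1, 1) = 1
g4 = AND(g2, g3) = AND(1, 1) = 1
g5 = AND(g4, x4) = AND(1, 0) = 0
g6 = OR(g5, x5) = OR(0, 1) = 1
g7 = NOT(g6) = NOT 1 = 0
g8 = OR(g7, g1) = OR(0, 0) = 0
So g8 = 0 as required.

x1=1, x2=0, x3=0, x4=0, x5=1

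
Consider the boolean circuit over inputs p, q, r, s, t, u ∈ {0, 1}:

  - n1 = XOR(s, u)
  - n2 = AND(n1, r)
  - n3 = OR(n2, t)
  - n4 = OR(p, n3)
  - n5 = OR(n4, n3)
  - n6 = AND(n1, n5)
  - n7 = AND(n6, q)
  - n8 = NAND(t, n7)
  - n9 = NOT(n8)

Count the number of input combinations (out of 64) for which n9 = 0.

n9 = NOT(n8) must be 0, so n8 = 1.
n8 = NAND(t, n7) must be 1, so at least one of t, n7 is 0.
Enumerating the 64 input combinations, 56 give n9 = 0 and 8 give n9 = 1.

56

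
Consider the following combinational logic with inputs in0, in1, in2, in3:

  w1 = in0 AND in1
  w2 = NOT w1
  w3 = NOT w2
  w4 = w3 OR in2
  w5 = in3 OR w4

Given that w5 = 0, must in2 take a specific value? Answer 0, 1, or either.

w5 = in3 OR w4 must be 0, so both in3 = 0 and w4 = 0.
w4 = w3 OR in2 must be 0, so both w3 = 0 and in2 = 0.
Every assignment with w5 = 0 has in2 = 0; there are 3 such assignment(s).
  in0=0, in1=0, in2=0, in3=0
  in0=0, in1=1, in2=0, in3=0
  in0=1, in1=0, in2=0, in3=0

0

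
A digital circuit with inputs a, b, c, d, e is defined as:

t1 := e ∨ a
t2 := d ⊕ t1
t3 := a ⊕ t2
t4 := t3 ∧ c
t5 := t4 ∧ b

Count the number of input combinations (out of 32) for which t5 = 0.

t5 = t4 ∧ b must be 0, so at least one of t4, b is 0.
Enumerating the 32 input combinations, 28 give t5 = 0 and 4 give t5 = 1.

28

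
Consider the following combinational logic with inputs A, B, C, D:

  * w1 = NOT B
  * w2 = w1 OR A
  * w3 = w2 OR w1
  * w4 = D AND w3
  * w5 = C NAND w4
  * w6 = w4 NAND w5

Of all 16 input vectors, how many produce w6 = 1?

13

w6 = w4 NAND w5 must be 1, so at least one of w4, w5 is 0.
Enumerating the 16 input combinations, 13 give w6 = 1 and 3 give w6 = 0.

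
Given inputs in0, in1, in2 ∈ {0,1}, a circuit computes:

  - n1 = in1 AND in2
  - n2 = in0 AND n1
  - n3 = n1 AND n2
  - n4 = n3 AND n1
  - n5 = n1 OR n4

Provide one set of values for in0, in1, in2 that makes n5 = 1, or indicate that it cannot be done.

in0=0, in1=1, in2=1

n5 = n1 OR n4 must be 1, so at least one of n1, n4 is 1.
Check with in0=0, in1=1, in2=1:
n1 = in1 AND in2 = 1 AND 1 = 1
n2 = in0 AND n1 = 0 AND 1 = 0
n3 = n1 AND n2 = 1 AND 0 = 0
n4 = n3 AND n1 = 0 AND 1 = 0
n5 = n1 OR n4 = 1 OR 0 = 1
So n5 = 1 as required.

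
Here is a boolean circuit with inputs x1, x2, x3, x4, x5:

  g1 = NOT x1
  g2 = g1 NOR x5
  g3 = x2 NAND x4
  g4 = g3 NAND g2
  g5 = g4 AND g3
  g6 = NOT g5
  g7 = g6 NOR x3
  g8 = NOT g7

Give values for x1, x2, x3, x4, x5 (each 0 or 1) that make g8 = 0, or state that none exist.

x1=0 x2=0 x3=0 x4=0 x5=1

g8 = NOT g7 must be 0, so g7 = 1.
g7 = g6 NOR x3 must be 1, so both g6 = 0 and x3 = 0.
Check with x1=0 x2=0 x3=0 x4=0 x5=1:
g1 = NOT x1 = NOT 0 = 1
g2 = g1 NOR x5 = 1 NOR 1 = 0
g3 = x2 NAND x4 = 0 NAND 0 = 1
g4 = g3 NAND g2 = 1 NAND 0 = 1
g5 = g4 AND g3 = 1 AND 1 = 1
g6 = NOT g5 = NOT 1 = 0
g7 = g6 NOR x3 = 0 NOR 0 = 1
g8 = NOT g7 = NOT 1 = 0
So g8 = 0 as required.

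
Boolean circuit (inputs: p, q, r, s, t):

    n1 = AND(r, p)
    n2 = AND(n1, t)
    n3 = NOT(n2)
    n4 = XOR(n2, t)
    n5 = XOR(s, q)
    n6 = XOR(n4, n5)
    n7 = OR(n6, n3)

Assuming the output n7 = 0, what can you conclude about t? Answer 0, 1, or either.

1

n7 = OR(n6, n3) must be 0, so both n6 = 0 and n3 = 0.
n6 = XOR(n4, n5) must be 0, so n4 and n5 are equal.
n3 = NOT(n2) must be 0, so n2 = 1.
Every assignment with n7 = 0 has t = 1; there are 2 such assignment(s).
  p=1, q=0, r=1, s=0, t=1
  p=1, q=1, r=1, s=1, t=1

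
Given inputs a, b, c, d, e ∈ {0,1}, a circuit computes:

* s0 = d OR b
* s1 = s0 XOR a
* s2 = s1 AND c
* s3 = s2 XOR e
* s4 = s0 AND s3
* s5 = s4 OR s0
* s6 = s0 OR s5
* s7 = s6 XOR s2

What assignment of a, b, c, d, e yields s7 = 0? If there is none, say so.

Check with a=0, b=1, c=1, d=1, e=0:
s0 = d OR b = 1 OR 1 = 1
s1 = s0 XOR a = 1 XOR 0 = 1
s2 = s1 AND c = 1 AND 1 = 1
s3 = s2 XOR e = 1 XOR 0 = 1
s4 = s0 AND s3 = 1 AND 1 = 1
s5 = s4 OR s0 = 1 OR 1 = 1
s6 = s0 OR s5 = 1 OR 1 = 1
s7 = s6 XOR s2 = 1 XOR 1 = 0
So s7 = 0 as required.

a=0, b=1, c=1, d=1, e=0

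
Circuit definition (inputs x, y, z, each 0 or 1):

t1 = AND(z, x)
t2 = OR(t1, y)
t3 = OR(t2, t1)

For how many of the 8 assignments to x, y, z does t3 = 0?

3

t3 = OR(t2, t1) must be 0, so both t2 = 0 and t1 = 0.
t2 = OR(t1, y) must be 0, so both t1 = 0 and y = 0.
t1 = AND(z, x) must be 0, so at least one of z, x is 0.
Satisfying assignments:
  x=0, y=0, z=0
  x=0, y=0, z=1
  x=1, y=0, z=0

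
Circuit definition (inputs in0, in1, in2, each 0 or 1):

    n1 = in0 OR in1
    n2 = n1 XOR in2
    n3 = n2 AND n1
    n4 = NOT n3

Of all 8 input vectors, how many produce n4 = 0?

3

n4 = NOT n3 must be 0, so n3 = 1.
n3 = n2 AND n1 must be 1, so both n2 = 1 and n1 = 1.
Satisfying assignments:
  in0=0, in1=1, in2=0
  in0=1, in1=0, in2=0
  in0=1, in1=1, in2=0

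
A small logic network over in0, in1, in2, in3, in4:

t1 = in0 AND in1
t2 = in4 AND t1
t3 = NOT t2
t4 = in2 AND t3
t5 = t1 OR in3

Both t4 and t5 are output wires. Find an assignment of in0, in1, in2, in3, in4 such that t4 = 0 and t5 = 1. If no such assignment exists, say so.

Check with in0=0, in1=1, in2=0, in3=1, in4=1:
t1 = in0 AND in1 = 0 AND 1 = 0
t2 = in4 AND t1 = 1 AND 0 = 0
t3 = NOT t2 = NOT 0 = 1
t4 = in2 AND t3 = 0 AND 1 = 0
t5 = t1 OR in3 = 0 OR 1 = 1
So t4 = 0 and t5 = 1.

in0=0, in1=1, in2=0, in3=1, in4=1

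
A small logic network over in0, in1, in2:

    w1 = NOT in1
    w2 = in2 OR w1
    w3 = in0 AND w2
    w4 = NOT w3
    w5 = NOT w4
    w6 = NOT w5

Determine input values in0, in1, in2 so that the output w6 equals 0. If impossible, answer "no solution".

in0=1, in1=0, in2=0

w6 = NOT w5 must be 0, so w5 = 1.
Check with in0=1, in1=0, in2=0:
w1 = NOT in1 = NOT 0 = 1
w2 = in2 OR w1 = 0 OR 1 = 1
w3 = in0 AND w2 = 1 AND 1 = 1
w4 = NOT w3 = NOT 1 = 0
w5 = NOT w4 = NOT 0 = 1
w6 = NOT w5 = NOT 1 = 0
So w6 = 0 as required.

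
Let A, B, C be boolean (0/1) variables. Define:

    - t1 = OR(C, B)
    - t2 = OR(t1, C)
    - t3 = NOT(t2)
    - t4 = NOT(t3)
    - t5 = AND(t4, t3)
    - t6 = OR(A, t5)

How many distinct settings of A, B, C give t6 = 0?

4

t6 = OR(A, t5) must be 0, so both A = 0 and t5 = 0.
t5 = AND(t4, t3) must be 0, so at least one of t4, t3 is 0.
Enumerating the 8 input combinations, 4 give t6 = 0 and 4 give t6 = 1.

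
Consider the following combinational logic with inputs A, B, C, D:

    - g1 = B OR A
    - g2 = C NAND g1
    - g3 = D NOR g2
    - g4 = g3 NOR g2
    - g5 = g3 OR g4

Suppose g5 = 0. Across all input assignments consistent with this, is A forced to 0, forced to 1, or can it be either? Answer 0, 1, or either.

Both values of A occur among assignments with g5 = 0:
  A=0: A=0, B=0, C=0, D=0
  A=1: A=1, B=0, C=0, D=0

either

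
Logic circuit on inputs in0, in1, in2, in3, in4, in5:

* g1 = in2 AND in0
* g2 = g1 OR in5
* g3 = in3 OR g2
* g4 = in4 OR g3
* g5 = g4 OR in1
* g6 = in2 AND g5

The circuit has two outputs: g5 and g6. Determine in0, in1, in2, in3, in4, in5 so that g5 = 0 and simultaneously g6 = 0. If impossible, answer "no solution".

Check with in0=1, in1=0, in2=0, in3=0, in4=0, in5=0:
g1 = in2 AND in0 = 0 AND 1 = 0
g2 = g1 OR in5 = 0 OR 0 = 0
g3 = in3 OR g2 = 0 OR 0 = 0
g4 = in4 OR g3 = 0 OR 0 = 0
g5 = g4 OR in1 = 0 OR 0 = 0
g6 = in2 AND g5 = 0 AND 0 = 0
So g5 = 0 and g6 = 0.

in0=1, in1=0, in2=0, in3=0, in4=0, in5=0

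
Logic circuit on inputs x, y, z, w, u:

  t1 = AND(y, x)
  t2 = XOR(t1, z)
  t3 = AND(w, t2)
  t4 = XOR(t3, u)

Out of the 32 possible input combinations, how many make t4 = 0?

16

t4 = XOR(t3, u) must be 0, so t3 and u are equal.
Enumerating the 32 input combinations, 16 give t4 = 0 and 16 give t4 = 1.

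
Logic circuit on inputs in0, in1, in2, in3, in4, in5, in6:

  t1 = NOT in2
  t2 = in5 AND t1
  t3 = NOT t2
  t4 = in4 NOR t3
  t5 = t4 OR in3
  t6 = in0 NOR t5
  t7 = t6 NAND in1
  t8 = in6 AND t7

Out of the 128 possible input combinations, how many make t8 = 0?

71

t8 = in6 AND t7 must be 0, so at least one of in6, t7 is 0.
Enumerating the 128 input combinations, 71 give t8 = 0 and 57 give t8 = 1.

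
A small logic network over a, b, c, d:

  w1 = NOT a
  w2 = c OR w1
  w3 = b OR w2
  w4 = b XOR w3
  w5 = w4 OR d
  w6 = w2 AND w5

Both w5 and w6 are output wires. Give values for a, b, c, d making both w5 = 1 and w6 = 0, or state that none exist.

a=1, b=1, c=0, d=1

Check with a=1, b=1, c=0, d=1:
w1 = NOT a = NOT 1 = 0
w2 = c OR w1 = 0 OR 0 = 0
w3 = b OR w2 = 1 OR 0 = 1
w4 = b XOR w3 = 1 XOR 1 = 0
w5 = w4 OR d = 0 OR 1 = 1
w6 = w2 AND w5 = 0 AND 1 = 0
So w5 = 1 and w6 = 0.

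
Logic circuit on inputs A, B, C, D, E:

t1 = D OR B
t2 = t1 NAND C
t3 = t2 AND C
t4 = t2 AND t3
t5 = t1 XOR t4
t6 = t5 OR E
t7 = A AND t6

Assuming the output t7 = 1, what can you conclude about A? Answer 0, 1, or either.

t7 = A AND t6 must be 1, so both A = 1 and t6 = 1.
t6 = t5 OR E must be 1, so at least one of t5, E is 1.
Every assignment with t7 = 1 has A = 1; there are 15 such assignment(s).

1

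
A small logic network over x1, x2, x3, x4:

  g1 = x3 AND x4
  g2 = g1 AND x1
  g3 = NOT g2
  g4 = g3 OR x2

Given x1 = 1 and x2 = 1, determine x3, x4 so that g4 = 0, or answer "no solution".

no solution exists

With x1 = 1 and x2 = 1 fixed, none of the 4 settings of x3, x4 give g4 = 0.
For example, with x3=0, x4=0:
g1 = x3 AND x4 = 0 AND 0 = 0
g2 = g1 AND x1 = 0 AND 1 = 0
g3 = NOT g2 = NOT 0 = 1
g4 = g3 OR x2 = 1 OR 1 = 1
giving g4 = 1 ≠ 0.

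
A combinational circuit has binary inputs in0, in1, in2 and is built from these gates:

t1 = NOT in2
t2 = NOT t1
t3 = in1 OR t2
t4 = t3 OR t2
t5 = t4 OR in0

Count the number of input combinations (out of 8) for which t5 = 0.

1

t5 = t4 OR in0 must be 0, so both t4 = 0 and in0 = 0.
t4 = t3 OR t2 must be 0, so both t3 = 0 and t2 = 0.
Satisfying assignments:
  in0=0, in1=0, in2=0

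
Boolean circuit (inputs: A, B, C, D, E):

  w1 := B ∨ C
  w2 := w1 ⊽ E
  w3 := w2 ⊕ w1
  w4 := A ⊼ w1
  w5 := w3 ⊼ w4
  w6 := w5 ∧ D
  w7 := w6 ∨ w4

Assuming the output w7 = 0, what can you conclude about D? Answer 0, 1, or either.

0

w7 = w6 ∨ w4 must be 0, so both w6 = 0 and w4 = 0.
Every assignment with w7 = 0 has D = 0; there are 6 such assignment(s).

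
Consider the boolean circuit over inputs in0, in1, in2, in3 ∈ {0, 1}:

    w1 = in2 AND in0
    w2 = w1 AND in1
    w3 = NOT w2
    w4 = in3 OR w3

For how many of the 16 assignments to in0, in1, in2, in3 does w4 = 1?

15

w4 = in3 OR w3 must be 1, so at least one of in3, w3 is 1.
Enumerating the 16 input combinations, 15 give w4 = 1 and 1 give w4 = 0.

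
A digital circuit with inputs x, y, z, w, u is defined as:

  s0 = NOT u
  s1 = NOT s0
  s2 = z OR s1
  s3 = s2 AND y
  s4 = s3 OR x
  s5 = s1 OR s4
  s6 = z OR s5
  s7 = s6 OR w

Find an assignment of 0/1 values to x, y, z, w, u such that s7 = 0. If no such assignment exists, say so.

Check with x=0, y=0, z=0, w=0, u=0:
s0 = NOT u = NOT 0 = 1
s1 = NOT s0 = NOT 1 = 0
s2 = z OR s1 = 0 OR 0 = 0
s3 = s2 AND y = 0 AND 0 = 0
s4 = s3 OR x = 0 OR 0 = 0
s5 = s1 OR s4 = 0 OR 0 = 0
s6 = z OR s5 = 0 OR 0 = 0
s7 = s6 OR w = 0 OR 0 = 0
So s7 = 0 as required.

x=0, y=0, z=0, w=0, u=0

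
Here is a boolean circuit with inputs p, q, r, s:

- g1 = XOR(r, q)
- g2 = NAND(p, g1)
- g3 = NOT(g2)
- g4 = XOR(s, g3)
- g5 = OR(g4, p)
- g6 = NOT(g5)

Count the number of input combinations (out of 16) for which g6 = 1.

4

g6 = NOT(g5) must be 1, so g5 = 0.
g5 = OR(g4, p) must be 0, so both g4 = 0 and p = 0.
Satisfying assignments:
  p=0, q=0, r=0, s=0
  p=0, q=0, r=1, s=0
  p=0, q=1, r=0, s=0
  p=0, q=1, r=1, s=0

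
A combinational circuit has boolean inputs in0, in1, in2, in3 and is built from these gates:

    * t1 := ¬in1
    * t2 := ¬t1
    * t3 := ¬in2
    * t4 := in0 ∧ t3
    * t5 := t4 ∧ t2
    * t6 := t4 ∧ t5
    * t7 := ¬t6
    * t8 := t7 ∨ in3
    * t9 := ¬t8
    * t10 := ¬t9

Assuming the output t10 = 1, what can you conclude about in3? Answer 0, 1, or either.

Both values of in3 occur among assignments with t10 = 1:
  in3=0: in0=0, in1=0, in2=0, in3=0
  in3=1: in0=0, in1=0, in2=0, in3=1

either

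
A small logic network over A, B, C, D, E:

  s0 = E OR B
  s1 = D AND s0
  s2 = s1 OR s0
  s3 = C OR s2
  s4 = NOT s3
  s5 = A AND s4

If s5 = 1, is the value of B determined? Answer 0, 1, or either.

s5 = A AND s4 must be 1, so both A = 1 and s4 = 1.
Every assignment with s5 = 1 has B = 0; there are 2 such assignment(s).
  A=1, B=0, C=0, D=0, E=0
  A=1, B=0, C=0, D=1, E=0

0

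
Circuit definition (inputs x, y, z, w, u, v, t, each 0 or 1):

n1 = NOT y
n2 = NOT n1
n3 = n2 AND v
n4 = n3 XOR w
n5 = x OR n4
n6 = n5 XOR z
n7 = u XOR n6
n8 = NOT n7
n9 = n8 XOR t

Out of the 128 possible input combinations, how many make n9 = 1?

n9 = n8 XOR t must be 1, so n8 and t differ.
Enumerating the 128 input combinations, 64 give n9 = 1 and 64 give n9 = 0.

64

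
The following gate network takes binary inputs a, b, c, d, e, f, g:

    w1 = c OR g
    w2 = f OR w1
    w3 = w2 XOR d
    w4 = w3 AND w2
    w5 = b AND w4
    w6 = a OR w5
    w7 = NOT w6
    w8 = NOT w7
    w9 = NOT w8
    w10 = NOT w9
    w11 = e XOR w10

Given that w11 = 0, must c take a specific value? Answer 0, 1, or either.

Both values of c occur among assignments with w11 = 0:
  c=0: a=0, b=0, c=0, d=0, e=0, f=0, g=0
  c=1: a=0, b=0, c=1, d=0, e=0, f=0, g=0

either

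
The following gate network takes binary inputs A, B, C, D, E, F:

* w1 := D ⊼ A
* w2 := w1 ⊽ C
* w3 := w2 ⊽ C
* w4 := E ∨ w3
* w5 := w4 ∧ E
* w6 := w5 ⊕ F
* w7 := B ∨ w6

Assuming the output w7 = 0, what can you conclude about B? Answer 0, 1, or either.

0

w7 = B ∨ w6 must be 0, so both B = 0 and w6 = 0.
w6 = w5 ⊕ F must be 0, so w5 and F are equal.
Every assignment with w7 = 0 has B = 0; there are 16 such assignment(s).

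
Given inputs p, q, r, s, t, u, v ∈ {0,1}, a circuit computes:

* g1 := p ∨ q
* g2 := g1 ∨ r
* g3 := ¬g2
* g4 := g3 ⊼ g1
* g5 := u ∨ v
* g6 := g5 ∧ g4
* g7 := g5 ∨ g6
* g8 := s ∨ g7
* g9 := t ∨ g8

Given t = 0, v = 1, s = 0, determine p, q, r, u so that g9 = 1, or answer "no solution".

g9 = t ∨ g8 must be 1, so at least one of t, g8 is 1.
Check with t = 0, v = 1, s = 0 and p=1, q=1, r=0, u=0:
g1 = p ∨ q = 1 ∨ 1 = 1
g2 = g1 ∨ r = 1 ∨ 0 = 1
g3 = ¬g2 = ¬1 = 0
g4 = g3 ⊼ g1 = 0 ⊼ 1 = 1
g5 = u ∨ v = 0 ∨ 1 = 1
g6 = g5 ∧ g4 = 1 ∧ 1 = 1
g7 = g5 ∨ g6 = 1 ∨ 1 = 1
g8 = s ∨ g7 = 0 ∨ 1 = 1
g9 = t ∨ g8 = 0 ∨ 1 = 1
So g9 = 1.

p=1, q=1, r=0, u=0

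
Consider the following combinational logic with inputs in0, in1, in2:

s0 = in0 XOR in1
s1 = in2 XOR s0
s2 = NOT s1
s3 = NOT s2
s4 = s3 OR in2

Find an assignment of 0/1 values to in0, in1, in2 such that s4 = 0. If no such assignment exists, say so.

s4 = s3 OR in2 must be 0, so both s3 = 0 and in2 = 0.
s3 = NOT s2 must be 0, so s2 = 1.
Check with in0=0, in1=0, in2=0:
s0 = in0 XOR in1 = 0 XOR 0 = 0
s1 = in2 XOR s0 = 0 XOR 0 = 0
s2 = NOT s1 = NOT 0 = 1
s3 = NOT s2 = NOT 1 = 0
s4 = s3 OR in2 = 0 OR 0 = 0
So s4 = 0 as required.

in0=0, in1=0, in2=0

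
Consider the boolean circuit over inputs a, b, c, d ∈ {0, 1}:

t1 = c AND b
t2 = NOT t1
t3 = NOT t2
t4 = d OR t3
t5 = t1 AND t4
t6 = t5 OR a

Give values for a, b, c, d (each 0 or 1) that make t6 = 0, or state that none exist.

t6 = t5 OR a must be 0, so both t5 = 0 and a = 0.
t5 = t1 AND t4 must be 0, so at least one of t1, t4 is 0.
Check with a=0, b=1, c=0, d=1:
t1 = c AND b = 0 AND 1 = 0
t2 = NOT t1 = NOT 0 = 1
t3 = NOT t2 = NOT 1 = 0
t4 = d OR t3 = 1 OR 0 = 1
t5 = t1 AND t4 = 0 AND 1 = 0
t6 = t5 OR a = 0 OR 0 = 0
So t6 = 0 as required.

a=0, b=1, c=0, d=1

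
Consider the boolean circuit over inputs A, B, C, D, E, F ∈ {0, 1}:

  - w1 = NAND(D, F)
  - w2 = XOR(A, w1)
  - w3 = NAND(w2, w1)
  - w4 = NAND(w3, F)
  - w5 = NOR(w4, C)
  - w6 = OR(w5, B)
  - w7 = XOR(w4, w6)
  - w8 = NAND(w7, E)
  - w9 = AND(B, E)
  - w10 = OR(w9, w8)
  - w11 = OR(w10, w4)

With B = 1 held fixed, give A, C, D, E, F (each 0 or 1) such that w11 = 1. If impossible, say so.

Check with B = 1 and A=1, C=1, D=0, E=1, F=0:
w1 = NAND(D, F) = NAND(0, 0) = 1
w2 = XOR(A, w1) = XOR(1, 1) = 0
w3 = NAND(w2, w1) = NAND(0, 1) = 1
w4 = NAND(w3, F) = NAND(1, 0) = 1
w5 = NOR(w4, C) = NOR(1, 1) = 0
w6 = OR(w5, B) = OR(0, 1) = 1
w7 = XOR(w4, w6) = XOR(1, 1) = 0
w8 = NAND(w7, E) = NAND(0, 1) = 1
w9 = AND(B, E) = AND(1, 1) = 1
w10 = OR(w9, w8) = OR(1, 1) = 1
w11 = OR(w10, w4) = OR(1, 1) = 1
So w11 = 1.

A=1, C=1, D=0, E=1, F=0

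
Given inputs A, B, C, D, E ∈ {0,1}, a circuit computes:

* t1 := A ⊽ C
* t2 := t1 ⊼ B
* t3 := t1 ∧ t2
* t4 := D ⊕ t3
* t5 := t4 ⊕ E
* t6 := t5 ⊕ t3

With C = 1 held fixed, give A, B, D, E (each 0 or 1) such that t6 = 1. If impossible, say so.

A=1, B=0, D=1, E=0

Check with C = 1 and A=1, B=0, D=1, E=0:
t1 = A ⊽ C = 1 ⊽ 1 = 0
t2 = t1 ⊼ B = 0 ⊼ 0 = 1
t3 = t1 ∧ t2 = 0 ∧ 1 = 0
t4 = D ⊕ t3 = 1 ⊕ 0 = 1
t5 = t4 ⊕ E = 1 ⊕ 0 = 1
t6 = t5 ⊕ t3 = 1 ⊕ 0 = 1
So t6 = 1.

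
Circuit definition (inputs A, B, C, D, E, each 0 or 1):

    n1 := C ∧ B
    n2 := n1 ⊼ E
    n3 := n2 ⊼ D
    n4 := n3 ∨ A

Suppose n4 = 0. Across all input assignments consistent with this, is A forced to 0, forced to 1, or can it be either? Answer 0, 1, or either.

n4 = n3 ∨ A must be 0, so both n3 = 0 and A = 0.
n3 = n2 ⊼ D must be 0, so both n2 = 1 and D = 1.
Every assignment with n4 = 0 has A = 0; there are 7 such assignment(s).

0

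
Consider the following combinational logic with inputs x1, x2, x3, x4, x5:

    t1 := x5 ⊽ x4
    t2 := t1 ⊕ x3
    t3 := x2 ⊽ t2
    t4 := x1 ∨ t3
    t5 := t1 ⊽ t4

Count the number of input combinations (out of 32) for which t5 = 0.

t5 = t1 ⊽ t4 must be 0, so at least one of t1, t4 is 1.
Enumerating the 32 input combinations, 23 give t5 = 0 and 9 give t5 = 1.

23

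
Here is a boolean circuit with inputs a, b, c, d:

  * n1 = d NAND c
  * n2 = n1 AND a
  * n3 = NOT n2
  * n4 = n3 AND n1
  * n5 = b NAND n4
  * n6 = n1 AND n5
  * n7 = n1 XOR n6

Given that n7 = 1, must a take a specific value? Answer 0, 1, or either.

0

n7 = n1 XOR n6 must be 1, so n1 and n6 differ.
Every assignment with n7 = 1 has a = 0; there are 3 such assignment(s).
  a=0, b=1, c=0, d=0
  a=0, b=1, c=0, d=1
  a=0, b=1, c=1, d=0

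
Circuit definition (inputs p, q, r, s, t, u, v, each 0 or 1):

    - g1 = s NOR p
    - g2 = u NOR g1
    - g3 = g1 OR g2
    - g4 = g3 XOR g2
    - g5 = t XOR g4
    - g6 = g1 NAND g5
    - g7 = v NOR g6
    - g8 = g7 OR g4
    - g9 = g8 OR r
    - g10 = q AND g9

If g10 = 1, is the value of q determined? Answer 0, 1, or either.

g10 = q AND g9 must be 1, so both q = 1 and g9 = 1.
g9 = g8 OR r must be 1, so at least one of g8, r is 1.
Every assignment with g10 = 1 has q = 1; there are 40 such assignment(s).

1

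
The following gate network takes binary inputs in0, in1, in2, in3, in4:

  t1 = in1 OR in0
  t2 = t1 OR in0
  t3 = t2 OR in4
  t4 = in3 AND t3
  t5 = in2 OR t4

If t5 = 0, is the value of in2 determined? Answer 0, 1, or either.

t5 = in2 OR t4 must be 0, so both in2 = 0 and t4 = 0.
t4 = in3 AND t3 must be 0, so at least one of in3, t3 is 0.
Every assignment with t5 = 0 has in2 = 0; there are 9 such assignment(s).

0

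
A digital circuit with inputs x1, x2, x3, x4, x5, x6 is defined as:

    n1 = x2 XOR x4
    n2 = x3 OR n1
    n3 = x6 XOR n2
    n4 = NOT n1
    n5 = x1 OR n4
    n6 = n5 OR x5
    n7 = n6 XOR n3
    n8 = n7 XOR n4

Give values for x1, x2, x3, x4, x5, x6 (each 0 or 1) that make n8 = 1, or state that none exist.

x1=1, x2=1, x3=0, x4=0, x5=1, x6=1

Check with x1=1, x2=1, x3=0, x4=0, x5=1, x6=1:
n1 = x2 XOR x4 = 1 XOR 0 = 1
n2 = x3 OR n1 = 0 OR 1 = 1
n3 = x6 XOR n2 = 1 XOR 1 = 0
n4 = NOT n1 = NOT 1 = 0
n5 = x1 OR n4 = 1 OR 0 = 1
n6 = n5 OR x5 = 1 OR 1 = 1
n7 = n6 XOR n3 = 1 XOR 0 = 1
n8 = n7 XOR n4 = 1 XOR 0 = 1
So n8 = 1 as required.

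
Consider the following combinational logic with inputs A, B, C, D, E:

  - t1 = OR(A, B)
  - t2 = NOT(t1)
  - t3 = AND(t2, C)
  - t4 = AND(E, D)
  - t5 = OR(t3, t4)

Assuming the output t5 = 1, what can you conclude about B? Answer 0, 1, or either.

Both values of B occur among assignments with t5 = 1:
  B=0: A=0, B=0, C=0, D=1, E=1
  B=1: A=0, B=1, C=0, D=1, E=1

either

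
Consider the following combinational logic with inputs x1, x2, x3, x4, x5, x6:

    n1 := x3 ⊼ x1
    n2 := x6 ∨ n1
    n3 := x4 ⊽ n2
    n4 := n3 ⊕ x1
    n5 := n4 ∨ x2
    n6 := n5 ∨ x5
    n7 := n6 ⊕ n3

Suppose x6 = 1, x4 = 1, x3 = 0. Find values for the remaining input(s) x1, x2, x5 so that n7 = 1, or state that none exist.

x1=0, x2=1, x5=1

n7 = n6 ⊕ n3 must be 1, so n6 and n3 differ.
Check with x6 = 1, x4 = 1, x3 = 0 and x1=0, x2=1, x5=1:
n1 = x3 ⊼ x1 = 0 ⊼ 0 = 1
n2 = x6 ∨ n1 = 1 ∨ 1 = 1
n3 = x4 ⊽ n2 = 1 ⊽ 1 = 0
n4 = n3 ⊕ x1 = 0 ⊕ 0 = 0
n5 = n4 ∨ x2 = 0 ∨ 1 = 1
n6 = n5 ∨ x5 = 1 ∨ 1 = 1
n7 = n6 ⊕ n3 = 1 ⊕ 0 = 1
So n7 = 1.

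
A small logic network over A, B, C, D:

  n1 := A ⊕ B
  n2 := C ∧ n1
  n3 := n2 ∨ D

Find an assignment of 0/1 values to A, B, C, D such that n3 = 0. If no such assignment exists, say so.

A=1 B=0 C=0 D=0

Check with A=1 B=0 C=0 D=0:
n1 = A ⊕ B = 1 ⊕ 0 = 1
n2 = C ∧ n1 = 0 ∧ 1 = 0
n3 = n2 ∨ D = 0 ∨ 0 = 0
So n3 = 0 as required.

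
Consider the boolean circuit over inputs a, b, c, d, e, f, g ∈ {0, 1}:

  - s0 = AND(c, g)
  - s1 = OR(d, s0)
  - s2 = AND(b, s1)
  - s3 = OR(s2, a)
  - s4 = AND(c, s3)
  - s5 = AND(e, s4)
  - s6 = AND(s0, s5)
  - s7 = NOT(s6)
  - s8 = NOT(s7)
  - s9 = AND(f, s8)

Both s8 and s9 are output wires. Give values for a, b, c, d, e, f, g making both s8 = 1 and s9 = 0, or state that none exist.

a=1, b=0, c=1, d=1, e=1, f=0, g=1

Check with a=1, b=0, c=1, d=1, e=1, f=0, g=1:
s0 = AND(c, g) = AND(1, 1) = 1
s1 = OR(d, s0) = OR(1, 1) = 1
s2 = AND(b, s1) = AND(0, 1) = 0
s3 = OR(s2, a) = OR(0, 1) = 1
s4 = AND(c, s3) = AND(1, 1) = 1
s5 = AND(e, s4) = AND(1, 1) = 1
s6 = AND(s0, s5) = AND(1, 1) = 1
s7 = NOT(s6) = NOT 1 = 0
s8 = NOT(s7) = NOT 0 = 1
s9 = AND(f, s8) = AND(0, 1) = 0
So s8 = 1 and s9 = 0.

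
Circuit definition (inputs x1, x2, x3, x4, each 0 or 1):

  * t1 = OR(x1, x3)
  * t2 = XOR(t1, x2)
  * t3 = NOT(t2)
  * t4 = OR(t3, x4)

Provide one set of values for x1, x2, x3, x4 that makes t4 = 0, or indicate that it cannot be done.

x1=0, x2=0, x3=1, x4=0

Check with x1=0, x2=0, x3=1, x4=0:
t1 = OR(x1, x3) = OR(0, 1) = 1
t2 = XOR(t1, x2) = XOR(1, 0) = 1
t3 = NOT(t2) = NOT 1 = 0
t4 = OR(t3, x4) = OR(0, 0) = 0
So t4 = 0 as required.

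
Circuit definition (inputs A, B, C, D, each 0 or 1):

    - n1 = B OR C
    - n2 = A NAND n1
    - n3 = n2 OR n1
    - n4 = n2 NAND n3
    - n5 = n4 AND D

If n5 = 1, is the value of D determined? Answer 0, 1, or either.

n5 = n4 AND D must be 1, so both n4 = 1 and D = 1.
n4 = n2 NAND n3 must be 1, so at least one of n2, n3 is 0.
Every assignment with n5 = 1 has D = 1; there are 3 such assignment(s).
  A=1, B=0, C=1, D=1
  A=1, B=1, C=0, D=1
  A=1, B=1, C=1, D=1

1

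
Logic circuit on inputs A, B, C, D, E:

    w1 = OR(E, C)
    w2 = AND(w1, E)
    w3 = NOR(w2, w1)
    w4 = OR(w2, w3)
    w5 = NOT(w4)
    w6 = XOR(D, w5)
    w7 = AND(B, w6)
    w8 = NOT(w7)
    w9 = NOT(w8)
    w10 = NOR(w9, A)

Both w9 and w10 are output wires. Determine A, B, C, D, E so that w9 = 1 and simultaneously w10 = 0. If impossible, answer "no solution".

Check with A=0, B=1, C=1, D=1, E=1:
w1 = OR(E, C) = OR(1, 1) = 1
w2 = AND(w1, E) = AND(1, 1) = 1
w3 = NOR(w2, w1) = NOR(1, 1) = 0
w4 = OR(w2, w3) = OR(1, 0) = 1
w5 = NOT(w4) = NOT 1 = 0
w6 = XOR(D, w5) = XOR(1, 0) = 1
w7 = AND(B, w6) = AND(1, 1) = 1
w8 = NOT(w7) = NOT 1 = 0
w9 = NOT(w8) = NOT 0 = 1
w10 = NOR(w9, A) = NOR(1, 0) = 0
So w9 = 1 and w10 = 0.

A=0, B=1, C=1, D=1, E=1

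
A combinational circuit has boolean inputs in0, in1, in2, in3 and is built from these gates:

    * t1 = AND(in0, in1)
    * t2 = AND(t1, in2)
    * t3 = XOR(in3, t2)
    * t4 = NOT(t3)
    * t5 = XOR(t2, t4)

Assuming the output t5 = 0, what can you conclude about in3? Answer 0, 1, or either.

1

t5 = XOR(t2, t4) must be 0, so t2 and t4 are equal.
Every assignment with t5 = 0 has in3 = 1; there are 8 such assignment(s).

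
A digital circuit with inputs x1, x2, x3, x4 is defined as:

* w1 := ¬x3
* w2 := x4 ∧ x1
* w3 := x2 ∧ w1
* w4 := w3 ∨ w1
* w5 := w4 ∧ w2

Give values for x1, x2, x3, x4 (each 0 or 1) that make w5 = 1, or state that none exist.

x1=1 x2=0 x3=0 x4=1

w5 = w4 ∧ w2 must be 1, so both w4 = 1 and w2 = 1.
w4 = w3 ∨ w1 must be 1, so at least one of w3, w1 is 1.
w2 = x4 ∧ x1 must be 1, so both x4 = 1 and x1 = 1.
Check with x1=1 x2=0 x3=0 x4=1:
w1 = ¬x3 = ¬0 = 1
w2 = x4 ∧ x1 = 1 ∧ 1 = 1
w3 = x2 ∧ w1 = 0 ∧ 1 = 0
w4 = w3 ∨ w1 = 0 ∨ 1 = 1
w5 = w4 ∧ w2 = 1 ∧ 1 = 1
So w5 = 1 as required.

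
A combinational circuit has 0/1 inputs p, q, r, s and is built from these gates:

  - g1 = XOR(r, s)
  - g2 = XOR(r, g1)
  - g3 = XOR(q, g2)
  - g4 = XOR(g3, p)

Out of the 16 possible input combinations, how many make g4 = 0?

8

g4 = XOR(g3, p) must be 0, so g3 and p are equal.
Enumerating the 16 input combinations, 8 give g4 = 0 and 8 give g4 = 1.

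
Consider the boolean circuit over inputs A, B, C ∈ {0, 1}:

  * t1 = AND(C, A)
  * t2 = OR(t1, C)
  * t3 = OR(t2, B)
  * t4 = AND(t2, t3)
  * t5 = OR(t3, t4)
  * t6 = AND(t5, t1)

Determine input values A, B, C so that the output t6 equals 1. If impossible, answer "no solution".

Check with A=1, B=0, C=1:
t1 = AND(C, A) = AND(1, 1) = 1
t2 = OR(t1, C) = OR(1, 1) = 1
t3 = OR(t2, B) = OR(1, 0) = 1
t4 = AND(t2, t3) = AND(1, 1) = 1
t5 = OR(t3, t4) = OR(1, 1) = 1
t6 = AND(t5, t1) = AND(1, 1) = 1
So t6 = 1 as required.

A=1, B=0, C=1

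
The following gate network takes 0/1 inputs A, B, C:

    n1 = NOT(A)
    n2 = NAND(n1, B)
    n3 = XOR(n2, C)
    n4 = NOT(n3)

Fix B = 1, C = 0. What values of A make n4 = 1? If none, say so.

A=0

Check with B = 1, C = 0 and A=0:
n1 = NOT(A) = NOT 0 = 1
n2 = NAND(n1, B) = NAND(1, 1) = 0
n3 = XOR(n2, C) = XOR(0, 0) = 0
n4 = NOT(n3) = NOT 0 = 1
So n4 = 1.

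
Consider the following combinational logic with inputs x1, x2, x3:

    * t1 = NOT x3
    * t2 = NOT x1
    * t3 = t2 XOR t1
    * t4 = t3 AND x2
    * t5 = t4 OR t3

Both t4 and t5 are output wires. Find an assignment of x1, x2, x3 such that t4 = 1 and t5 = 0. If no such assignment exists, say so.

no solution exists

Across all 8 input combinations, none give both t4 = 1 and t5 = 0.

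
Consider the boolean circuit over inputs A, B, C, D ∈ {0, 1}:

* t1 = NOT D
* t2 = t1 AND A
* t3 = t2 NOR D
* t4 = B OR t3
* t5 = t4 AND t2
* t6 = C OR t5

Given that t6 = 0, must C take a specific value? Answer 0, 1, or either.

0

t6 = C OR t5 must be 0, so both C = 0 and t5 = 0.
t5 = t4 AND t2 must be 0, so at least one of t4, t2 is 0.
Every assignment with t6 = 0 has C = 0; there are 7 such assignment(s).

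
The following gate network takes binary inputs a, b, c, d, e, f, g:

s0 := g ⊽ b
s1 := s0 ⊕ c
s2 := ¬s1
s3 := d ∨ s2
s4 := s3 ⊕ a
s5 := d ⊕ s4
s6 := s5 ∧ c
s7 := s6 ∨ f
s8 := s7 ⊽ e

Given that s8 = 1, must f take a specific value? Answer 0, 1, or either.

0

s8 = s7 ⊽ e must be 1, so both s7 = 0 and e = 0.
s7 = s6 ∨ f must be 0, so both s6 = 0 and f = 0.
Every assignment with s8 = 1 has f = 0; there are 24 such assignment(s).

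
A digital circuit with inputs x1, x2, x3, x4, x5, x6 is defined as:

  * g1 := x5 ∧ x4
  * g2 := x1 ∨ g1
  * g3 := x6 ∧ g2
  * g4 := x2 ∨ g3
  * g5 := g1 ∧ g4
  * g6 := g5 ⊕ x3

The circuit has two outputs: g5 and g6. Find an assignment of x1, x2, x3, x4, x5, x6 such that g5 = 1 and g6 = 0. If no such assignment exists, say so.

x1=1 x2=1 x3=1 x4=1 x5=1 x6=0

Check with x1=1 x2=1 x3=1 x4=1 x5=1 x6=0:
g1 = x5 ∧ x4 = 1 ∧ 1 = 1
g2 = x1 ∨ g1 = 1 ∨ 1 = 1
g3 = x6 ∧ g2 = 0 ∧ 1 = 0
g4 = x2 ∨ g3 = 1 ∨ 0 = 1
g5 = g1 ∧ g4 = 1 ∧ 1 = 1
g6 = g5 ⊕ x3 = 1 ⊕ 1 = 0
So g5 = 1 and g6 = 0.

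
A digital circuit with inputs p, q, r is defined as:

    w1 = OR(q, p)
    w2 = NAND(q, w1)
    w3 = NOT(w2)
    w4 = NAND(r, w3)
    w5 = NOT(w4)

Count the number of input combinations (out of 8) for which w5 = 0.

w5 = NOT(w4) must be 0, so w4 = 1.
Satisfying assignments:
  p=0, q=0, r=0
  p=0, q=0, r=1
  p=0, q=1, r=0
  p=1, q=0, r=0
  p=1, q=0, r=1
  p=1, q=1, r=0

6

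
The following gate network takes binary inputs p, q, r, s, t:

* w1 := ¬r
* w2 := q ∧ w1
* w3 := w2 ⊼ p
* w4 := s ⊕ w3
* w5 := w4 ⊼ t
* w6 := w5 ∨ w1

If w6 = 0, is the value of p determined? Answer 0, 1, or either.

Both values of p occur among assignments with w6 = 0:
  p=0: p=0, q=0, r=1, s=0, t=1
  p=1: p=1, q=0, r=1, s=0, t=1

either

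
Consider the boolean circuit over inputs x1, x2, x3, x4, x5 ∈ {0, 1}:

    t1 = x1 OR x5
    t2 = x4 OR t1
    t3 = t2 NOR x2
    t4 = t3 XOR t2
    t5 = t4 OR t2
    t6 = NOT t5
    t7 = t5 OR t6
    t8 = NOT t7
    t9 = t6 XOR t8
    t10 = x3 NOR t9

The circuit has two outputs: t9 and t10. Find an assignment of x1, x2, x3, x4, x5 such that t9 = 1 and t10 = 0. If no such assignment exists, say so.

Check with x1=0, x2=1, x3=0, x4=0, x5=0:
t1 = x1 OR x5 = 0 OR 0 = 0
t2 = x4 OR t1 = 0 OR 0 = 0
t3 = t2 NOR x2 = 0 NOR 1 = 0
t4 = t3 XOR t2 = 0 XOR 0 = 0
t5 = t4 OR t2 = 0 OR 0 = 0
t6 = NOT t5 = NOT 0 = 1
t7 = t5 OR t6 = 0 OR 1 = 1
t8 = NOT t7 = NOT 1 = 0
t9 = t6 XOR t8 = 1 XOR 0 = 1
t10 = x3 NOR t9 = 0 NOR 1 = 0
So t9 = 1 and t10 = 0.

x1=0, x2=1, x3=0, x4=0, x5=0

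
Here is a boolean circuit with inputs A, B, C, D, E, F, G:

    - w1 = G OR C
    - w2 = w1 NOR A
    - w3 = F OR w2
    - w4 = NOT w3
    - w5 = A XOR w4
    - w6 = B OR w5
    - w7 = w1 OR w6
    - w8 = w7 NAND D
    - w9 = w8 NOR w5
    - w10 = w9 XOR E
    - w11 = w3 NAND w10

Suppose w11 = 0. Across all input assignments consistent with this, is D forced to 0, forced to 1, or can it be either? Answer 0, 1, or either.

Both values of D occur among assignments with w11 = 0:
  D=0: A=0, B=0, C=0, D=0, E=1, F=0, G=0
  D=1: A=0, B=0, C=0, D=1, E=0, F=1, G=1

either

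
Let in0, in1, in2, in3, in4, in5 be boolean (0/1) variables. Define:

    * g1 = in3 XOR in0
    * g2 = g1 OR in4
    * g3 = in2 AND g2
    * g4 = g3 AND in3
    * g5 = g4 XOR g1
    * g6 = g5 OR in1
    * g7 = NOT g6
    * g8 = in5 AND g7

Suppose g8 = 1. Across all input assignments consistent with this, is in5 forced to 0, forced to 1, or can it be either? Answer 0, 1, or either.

1

g8 = in5 AND g7 must be 1, so both in5 = 1 and g7 = 1.
Every assignment with g8 = 1 has in5 = 1; there are 9 such assignment(s).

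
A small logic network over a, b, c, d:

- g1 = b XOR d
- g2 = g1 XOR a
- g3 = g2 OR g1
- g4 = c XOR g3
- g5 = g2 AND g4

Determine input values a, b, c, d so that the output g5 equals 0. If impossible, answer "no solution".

Check with a=0, b=0, c=1, d=0:
g1 = b XOR d = 0 XOR 0 = 0
g2 = g1 XOR a = 0 XOR 0 = 0
g3 = g2 OR g1 = 0 OR 0 = 0
g4 = c XOR g3 = 1 XOR 0 = 1
g5 = g2 AND g4 = 0 AND 1 = 0
So g5 = 0 as required.

a=0, b=0, c=1, d=0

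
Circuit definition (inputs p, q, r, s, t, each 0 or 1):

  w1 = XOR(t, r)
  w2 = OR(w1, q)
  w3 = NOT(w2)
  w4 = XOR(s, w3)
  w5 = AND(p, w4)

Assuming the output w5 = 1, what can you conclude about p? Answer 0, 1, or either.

1

w5 = AND(p, w4) must be 1, so both p = 1 and w4 = 1.
w4 = XOR(s, w3) must be 1, so s and w3 differ.
Every assignment with w5 = 1 has p = 1; there are 8 such assignment(s).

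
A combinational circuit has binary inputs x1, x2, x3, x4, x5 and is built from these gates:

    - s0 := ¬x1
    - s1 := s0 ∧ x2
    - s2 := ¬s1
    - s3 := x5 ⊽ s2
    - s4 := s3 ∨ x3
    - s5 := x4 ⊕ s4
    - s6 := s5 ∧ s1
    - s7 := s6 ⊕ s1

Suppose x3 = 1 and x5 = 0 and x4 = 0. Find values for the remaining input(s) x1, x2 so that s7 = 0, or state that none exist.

x1=0 x2=1

s7 = s6 ⊕ s1 must be 0, so s6 and s1 are equal.
Check with x3 = 1 and x5 = 0 and x4 = 0 and x1=0, x2=1:
s0 = ¬x1 = ¬0 = 1
s1 = s0 ∧ x2 = 1 ∧ 1 = 1
s2 = ¬s1 = ¬1 = 0
s3 = x5 ⊽ s2 = 0 ⊽ 0 = 1
s4 = s3 ∨ x3 = 1 ∨ 1 = 1
s5 = x4 ⊕ s4 = 0 ⊕ 1 = 1
s6 = s5 ∧ s1 = 1 ∧ 1 = 1
s7 = s6 ⊕ s1 = 1 ⊕ 1 = 0
So s7 = 0.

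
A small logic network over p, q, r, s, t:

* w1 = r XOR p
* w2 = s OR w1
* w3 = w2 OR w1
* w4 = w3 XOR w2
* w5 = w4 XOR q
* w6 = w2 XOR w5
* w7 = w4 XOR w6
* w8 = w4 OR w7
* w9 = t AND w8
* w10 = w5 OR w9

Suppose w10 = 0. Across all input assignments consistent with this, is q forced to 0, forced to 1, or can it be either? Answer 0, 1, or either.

0

w10 = w5 OR w9 must be 0, so both w5 = 0 and w9 = 0.
w5 = w4 XOR q must be 0, so w4 and q are equal.
w9 = t AND w8 must be 0, so at least one of t, w8 is 0.
Every assignment with w10 = 0 has q = 0; there are 10 such assignment(s).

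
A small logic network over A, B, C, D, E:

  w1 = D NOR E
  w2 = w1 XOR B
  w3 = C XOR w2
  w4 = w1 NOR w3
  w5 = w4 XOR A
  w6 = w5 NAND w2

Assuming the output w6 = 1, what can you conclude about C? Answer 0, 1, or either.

either

Both values of C occur among assignments with w6 = 1:
  C=0: A=0, B=0, C=0, D=0, E=0
  C=1: A=0, B=0, C=1, D=0, E=0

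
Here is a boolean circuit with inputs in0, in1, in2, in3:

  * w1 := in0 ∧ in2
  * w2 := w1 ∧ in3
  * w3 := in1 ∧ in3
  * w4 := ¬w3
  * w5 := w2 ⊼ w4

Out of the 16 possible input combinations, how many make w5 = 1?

w5 = w2 ⊼ w4 must be 1, so at least one of w2, w4 is 0.
Enumerating the 16 input combinations, 15 give w5 = 1 and 1 give w5 = 0.

15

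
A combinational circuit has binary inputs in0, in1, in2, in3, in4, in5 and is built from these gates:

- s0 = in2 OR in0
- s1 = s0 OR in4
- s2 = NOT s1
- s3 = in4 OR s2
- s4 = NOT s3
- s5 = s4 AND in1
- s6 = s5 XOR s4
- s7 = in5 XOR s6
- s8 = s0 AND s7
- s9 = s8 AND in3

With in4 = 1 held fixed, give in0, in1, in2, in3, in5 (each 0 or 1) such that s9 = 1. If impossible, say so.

in0=0, in1=1, in2=1, in3=1, in5=1

s9 = s8 AND in3 must be 1, so both s8 = 1 and in3 = 1.
s8 = s0 AND s7 must be 1, so both s0 = 1 and s7 = 1.
Check with in4 = 1 and in0=0, in1=1, in2=1, in3=1, in5=1:
s0 = in2 OR in0 = 1 OR 0 = 1
s1 = s0 OR in4 = 1 OR 1 = 1
s2 = NOT s1 = NOT 1 = 0
s3 = in4 OR s2 = 1 OR 0 = 1
s4 = NOT s3 = NOT 1 = 0
s5 = s4 AND in1 = 0 AND 1 = 0
s6 = s5 XOR s4 = 0 XOR 0 = 0
s7 = in5 XOR s6 = 1 XOR 0 = 1
s8 = s0 AND s7 = 1 AND 1 = 1
s9 = s8 AND in3 = 1 AND 1 = 1
So s9 = 1.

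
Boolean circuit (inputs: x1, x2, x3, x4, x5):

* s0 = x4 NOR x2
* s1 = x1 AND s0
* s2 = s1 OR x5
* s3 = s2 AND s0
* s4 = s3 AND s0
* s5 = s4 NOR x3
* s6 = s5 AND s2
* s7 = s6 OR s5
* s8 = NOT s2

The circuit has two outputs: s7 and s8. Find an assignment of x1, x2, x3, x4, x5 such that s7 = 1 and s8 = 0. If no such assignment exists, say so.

Check with x1=0, x2=0, x3=0, x4=1, x5=1:
s0 = x4 NOR x2 = 1 NOR 0 = 0
s1 = x1 AND s0 = 0 AND 0 = 0
s2 = s1 OR x5 = 0 OR 1 = 1
s3 = s2 AND s0 = 1 AND 0 = 0
s4 = s3 AND s0 = 0 AND 0 = 0
s5 = s4 NOR x3 = 0 NOR 0 = 1
s6 = s5 AND s2 = 1 AND 1 = 1
s7 = s6 OR s5 = 1 OR 1 = 1
s8 = NOT s2 = NOT 1 = 0
So s7 = 1 and s8 = 0.

x1=0, x2=0, x3=0, x4=1, x5=1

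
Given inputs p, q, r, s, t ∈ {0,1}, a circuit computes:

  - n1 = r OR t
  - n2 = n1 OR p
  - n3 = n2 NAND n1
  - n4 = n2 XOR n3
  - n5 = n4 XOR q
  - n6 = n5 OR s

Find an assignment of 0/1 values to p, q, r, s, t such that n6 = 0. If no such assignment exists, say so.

Check with p=1, q=0, r=0, s=0, t=0:
n1 = r OR t = 0 OR 0 = 0
n2 = n1 OR p = 0 OR 1 = 1
n3 = n2 NAND n1 = 1 NAND 0 = 1
n4 = n2 XOR n3 = 1 XOR 1 = 0
n5 = n4 XOR q = 0 XOR 0 = 0
n6 = n5 OR s = 0 OR 0 = 0
So n6 = 0 as required.

p=1, q=0, r=0, s=0, t=0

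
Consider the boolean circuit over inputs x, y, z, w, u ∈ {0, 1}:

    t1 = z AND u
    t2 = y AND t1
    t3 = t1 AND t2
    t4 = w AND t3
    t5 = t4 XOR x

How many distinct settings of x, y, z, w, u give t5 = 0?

16

t5 = t4 XOR x must be 0, so t4 and x are equal.
Enumerating the 32 input combinations, 16 give t5 = 0 and 16 give t5 = 1.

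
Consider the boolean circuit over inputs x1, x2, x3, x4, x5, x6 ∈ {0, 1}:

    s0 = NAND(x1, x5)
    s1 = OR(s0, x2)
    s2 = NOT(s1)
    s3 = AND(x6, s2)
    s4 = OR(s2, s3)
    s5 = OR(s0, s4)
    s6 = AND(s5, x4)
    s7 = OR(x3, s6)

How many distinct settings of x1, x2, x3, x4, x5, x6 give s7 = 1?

s7 = OR(x3, s6) must be 1, so at least one of x3, s6 is 1.
Enumerating the 64 input combinations, 46 give s7 = 1 and 18 give s7 = 0.

46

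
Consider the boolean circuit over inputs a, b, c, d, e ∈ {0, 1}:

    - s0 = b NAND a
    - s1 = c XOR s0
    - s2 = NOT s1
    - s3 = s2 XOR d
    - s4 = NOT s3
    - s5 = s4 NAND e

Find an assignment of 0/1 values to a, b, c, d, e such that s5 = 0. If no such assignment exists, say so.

s5 = s4 NAND e must be 0, so both s4 = 1 and e = 1.
s4 = NOT s3 must be 1, so s3 = 0.
s3 = s2 XOR d must be 0, so s2 and d are equal.
Check with a=1, b=0, c=0, d=0, e=1:
s0 = b NAND a = 0 NAND 1 = 1
s1 = c XOR s0 = 0 XOR 1 = 1
s2 = NOT s1 = NOT 1 = 0
s3 = s2 XOR d = 0 XOR 0 = 0
s4 = NOT s3 = NOT 0 = 1
s5 = s4 NAND e = 1 NAND 1 = 0
So s5 = 0 as required.

a=1, b=0, c=0, d=0, e=1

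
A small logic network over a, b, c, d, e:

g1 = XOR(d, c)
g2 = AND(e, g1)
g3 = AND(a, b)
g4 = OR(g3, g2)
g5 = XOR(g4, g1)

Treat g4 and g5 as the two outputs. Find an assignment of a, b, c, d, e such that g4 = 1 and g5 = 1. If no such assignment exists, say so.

a=1, b=1, c=0, d=0, e=1

Check with a=1, b=1, c=0, d=0, e=1:
g1 = XOR(d, c) = XOR(0, 0) = 0
g2 = AND(e, g1) = AND(1, 0) = 0
g3 = AND(a, b) = AND(1, 1) = 1
g4 = OR(g3, g2) = OR(1, 0) = 1
g5 = XOR(g4, g1) = XOR(1, 0) = 1
So g4 = 1 and g5 = 1.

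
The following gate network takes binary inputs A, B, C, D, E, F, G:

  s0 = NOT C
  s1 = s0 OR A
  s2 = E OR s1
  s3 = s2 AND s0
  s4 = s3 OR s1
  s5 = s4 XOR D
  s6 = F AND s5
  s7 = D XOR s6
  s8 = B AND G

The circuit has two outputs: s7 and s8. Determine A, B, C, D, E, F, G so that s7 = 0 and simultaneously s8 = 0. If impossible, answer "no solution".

A=0 B=1 C=1 D=0 E=0 F=1 G=0

Check with A=0 B=1 C=1 D=0 E=0 F=1 G=0:
s0 = NOT C = NOT 1 = 0
s1 = s0 OR A = 0 OR 0 = 0
s2 = E OR s1 = 0 OR 0 = 0
s3 = s2 AND s0 = 0 AND 0 = 0
s4 = s3 OR s1 = 0 OR 0 = 0
s5 = s4 XOR D = 0 XOR 0 = 0
s6 = F AND s5 = 1 AND 0 = 0
s7 = D XOR s6 = 0 XOR 0 = 0
s8 = B AND G = 1 AND 0 = 0
So s7 = 0 and s8 = 0.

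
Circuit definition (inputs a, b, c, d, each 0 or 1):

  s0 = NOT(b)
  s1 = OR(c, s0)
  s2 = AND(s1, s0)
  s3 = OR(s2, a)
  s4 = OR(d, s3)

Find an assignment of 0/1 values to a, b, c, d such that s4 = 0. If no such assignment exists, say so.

s4 = OR(d, s3) must be 0, so both d = 0 and s3 = 0.
s3 = OR(s2, a) must be 0, so both s2 = 0 and a = 0.
Check with a=0, b=1, c=0, d=0:
s0 = NOT(b) = NOT 1 = 0
s1 = OR(c, s0) = OR(0, 0) = 0
s2 = AND(s1, s0) = AND(0, 0) = 0
s3 = OR(s2, a) = OR(0, 0) = 0
s4 = OR(d, s3) = OR(0, 0) = 0
So s4 = 0 as required.

a=0, b=1, c=0, d=0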